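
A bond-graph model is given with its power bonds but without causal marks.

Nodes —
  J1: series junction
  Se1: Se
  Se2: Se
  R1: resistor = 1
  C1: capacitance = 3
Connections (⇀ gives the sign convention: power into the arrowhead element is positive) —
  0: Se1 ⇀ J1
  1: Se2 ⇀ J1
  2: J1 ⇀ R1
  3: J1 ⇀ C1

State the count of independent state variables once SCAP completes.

1  (C1 all integral)

#0 →J1  (Se1 fixes effort; stroke away)
#1 →J1  (source Se2 imposes e)
#3 →J1  (C1: C, integral causality)
#2 →R1  (closing 1-jn rule on J1)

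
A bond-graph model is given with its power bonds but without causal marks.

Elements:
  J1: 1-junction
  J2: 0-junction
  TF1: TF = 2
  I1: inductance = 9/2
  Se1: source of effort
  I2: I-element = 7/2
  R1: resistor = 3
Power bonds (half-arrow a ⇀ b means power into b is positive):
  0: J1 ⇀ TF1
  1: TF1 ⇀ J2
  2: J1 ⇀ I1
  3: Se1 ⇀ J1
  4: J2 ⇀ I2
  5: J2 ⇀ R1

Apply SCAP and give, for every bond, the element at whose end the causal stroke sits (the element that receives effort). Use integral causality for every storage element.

#3 stroke at J1  (source Se1 imposes e)
#2 stroke at I1  (I1 outputs flow p/I1)
#0 stroke at J1  (common-f at J1 fixed by 2)
#1 stroke at TF1  (TF1 one-in-one-out from 0)
#4 stroke at I2  (I2: I, integral causality)
#5 stroke at J2  (closing 0-jn rule on J2)

#0 →J1
#1 →TF1
#2 →I1
#3 →J1
#4 →I2
#5 →J2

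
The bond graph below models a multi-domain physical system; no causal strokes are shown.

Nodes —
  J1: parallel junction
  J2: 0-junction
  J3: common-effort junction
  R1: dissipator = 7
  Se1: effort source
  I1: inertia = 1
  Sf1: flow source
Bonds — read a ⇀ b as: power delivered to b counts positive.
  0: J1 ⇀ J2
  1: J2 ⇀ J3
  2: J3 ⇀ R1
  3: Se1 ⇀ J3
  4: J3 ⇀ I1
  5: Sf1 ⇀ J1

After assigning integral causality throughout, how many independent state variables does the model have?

1  (I1 all integral)

b3 →J3  (source Se1 imposes e)
b5 →Sf1  (Sf1 fixes flow; stroke at Sf1)
b0 →J1  (closing 0-jn rule on J1)
b1 →J2  (J2: last free bond brings effort in)
b2 →R1  (J3 effort already set via bond 3)
b4 →I1  (J3: bond 3 brought effort, rest push out)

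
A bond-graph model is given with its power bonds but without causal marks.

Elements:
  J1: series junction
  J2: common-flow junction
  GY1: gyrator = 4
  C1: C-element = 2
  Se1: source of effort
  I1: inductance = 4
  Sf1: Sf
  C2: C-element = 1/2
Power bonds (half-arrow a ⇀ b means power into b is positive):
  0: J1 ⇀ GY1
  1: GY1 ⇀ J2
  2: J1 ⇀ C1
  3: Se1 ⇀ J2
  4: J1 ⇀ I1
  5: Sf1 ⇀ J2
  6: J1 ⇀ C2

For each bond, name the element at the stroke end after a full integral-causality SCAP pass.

#3 stroke→J2  (Se1 fixes effort; stroke away)
#5 stroke→Sf1  (source Sf1 imposes f)
#1 stroke→J2  (J2: bond 5 brought flow, rest push out)
#0 stroke→J1  (GY GY1: same side as bond 1)
#2 stroke→J1  (C1 integral (e out))
#4 stroke→I1  (I1 integral (f out))
#6 stroke→J1  (J1 flow already set via bond 4)

bond 0 →J1
bond 1 →J2
bond 2 →J1
bond 3 →J2
bond 4 →I1
bond 5 →Sf1
bond 6 →J1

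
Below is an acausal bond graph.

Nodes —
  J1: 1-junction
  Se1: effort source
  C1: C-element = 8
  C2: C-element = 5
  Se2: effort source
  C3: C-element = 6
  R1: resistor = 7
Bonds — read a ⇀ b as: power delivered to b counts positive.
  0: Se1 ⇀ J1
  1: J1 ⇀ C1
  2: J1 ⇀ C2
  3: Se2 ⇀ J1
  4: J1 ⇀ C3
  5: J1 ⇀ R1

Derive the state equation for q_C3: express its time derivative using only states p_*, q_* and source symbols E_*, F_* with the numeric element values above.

b0 |J1  (Se1: effort source, stroke at far end)
b3 |J1  (Se2 fixes effort; stroke away)
b1 |J1  (C1 integral (e out))
b2 |J1  (C2 outputs effort q/C2)
b4 |J1  (C3 outputs effort q/C3)
b5 |R1  (closing 1-jn rule on J1)

dq_C3/dt = E_Se1/7 + E_Se2/7 - q_C1/56 - q_C2/35 - q_C3/42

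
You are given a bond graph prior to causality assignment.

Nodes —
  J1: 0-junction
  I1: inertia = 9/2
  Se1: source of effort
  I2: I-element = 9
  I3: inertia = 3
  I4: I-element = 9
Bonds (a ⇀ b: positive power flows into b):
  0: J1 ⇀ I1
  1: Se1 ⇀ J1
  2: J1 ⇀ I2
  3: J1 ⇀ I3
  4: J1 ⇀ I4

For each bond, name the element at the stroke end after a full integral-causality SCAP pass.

β1 stroke at J1  (Se1 fixes effort; stroke away)
β0 stroke at I1  (common-e at J1 fixed by 1)
β2 stroke at I2  (J1: bond 1 brought effort, rest push out)
β3 stroke at I3  (common-e at J1 fixed by 1)
β4 stroke at I4  (J1 effort already set via bond 1)

#0 →I1
#1 →J1
#2 →I2
#3 →I3
#4 →I4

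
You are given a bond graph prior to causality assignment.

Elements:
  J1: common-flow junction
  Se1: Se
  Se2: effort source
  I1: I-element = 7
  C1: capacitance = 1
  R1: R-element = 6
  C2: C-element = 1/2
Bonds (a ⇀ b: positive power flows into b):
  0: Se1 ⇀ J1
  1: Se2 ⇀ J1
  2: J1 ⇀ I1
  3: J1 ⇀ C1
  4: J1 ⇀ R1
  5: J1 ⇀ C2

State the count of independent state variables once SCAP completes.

3  (C1, C2, I1 all integral)

#0 stroke at J1  (Se1 (Se) sets effort on bond)
#1 stroke at J1  (Se2 fixes effort; stroke away)
#2 stroke at I1  (I1: I, integral causality)
#3 stroke at J1  (J1 flow already set via bond 2)
#4 stroke at J1  (J1 flow already set via bond 2)
#5 stroke at J1  (J1 flow already set via bond 2)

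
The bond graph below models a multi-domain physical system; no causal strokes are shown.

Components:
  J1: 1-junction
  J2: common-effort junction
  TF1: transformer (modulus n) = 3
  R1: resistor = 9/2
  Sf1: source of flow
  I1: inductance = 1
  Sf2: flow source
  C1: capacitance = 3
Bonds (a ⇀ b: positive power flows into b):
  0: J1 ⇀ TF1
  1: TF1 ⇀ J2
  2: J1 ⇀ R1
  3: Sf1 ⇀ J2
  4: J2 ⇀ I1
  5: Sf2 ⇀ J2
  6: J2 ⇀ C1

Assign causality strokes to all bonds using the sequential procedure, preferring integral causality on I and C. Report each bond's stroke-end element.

b3 stroke→Sf1  (Sf1 (Sf) sets flow on bond)
b5 stroke→Sf2  (Sf2: flow source, stroke at near end)
b4 stroke→I1  (I1: I, integral causality)
b6 stroke→J2  (prefer integral on C1)
b1 stroke→TF1  (0-jn J2 has e-setter on 6)
b0 stroke→J1  (TF1: transformer flips bond 1)
b2 stroke→R1  (closing 1-jn rule on J1)

#0 |J1
#1 |TF1
#2 |R1
#3 |Sf1
#4 |I1
#5 |Sf2
#6 |J2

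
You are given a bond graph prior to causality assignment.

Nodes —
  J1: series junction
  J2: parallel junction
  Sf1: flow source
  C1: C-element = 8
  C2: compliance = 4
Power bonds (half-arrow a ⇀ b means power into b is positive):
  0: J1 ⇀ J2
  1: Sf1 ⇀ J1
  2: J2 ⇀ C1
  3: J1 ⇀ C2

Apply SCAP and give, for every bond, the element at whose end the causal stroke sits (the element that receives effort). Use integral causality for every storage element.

b0 →J1
b1 →Sf1
b2 →J2
b3 →J1

bond 1 stroke→Sf1  (Sf1 (Sf) sets flow on bond)
bond 0 stroke→J1  (J1: bond 1 brought flow, rest push out)
bond 3 stroke→J1  (J1 flow already set via bond 1)
bond 2 stroke→J2  (J2 needs exactly one e-in)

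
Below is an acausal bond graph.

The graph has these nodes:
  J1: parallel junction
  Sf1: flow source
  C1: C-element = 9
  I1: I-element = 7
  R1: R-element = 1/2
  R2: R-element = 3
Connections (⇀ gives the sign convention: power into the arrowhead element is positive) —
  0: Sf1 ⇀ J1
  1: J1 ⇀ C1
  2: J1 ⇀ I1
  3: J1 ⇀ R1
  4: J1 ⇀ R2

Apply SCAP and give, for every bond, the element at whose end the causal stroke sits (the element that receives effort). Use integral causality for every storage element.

b0 stroke at Sf1
b1 stroke at J1
b2 stroke at I1
b3 stroke at R1
b4 stroke at R2

#0 stroke→Sf1  (Sf1 (Sf) sets flow on bond)
#1 stroke→J1  (C1 outputs effort q/C1)
#2 stroke→I1  (0-jn J1 has e-setter on 1)
#3 stroke→R1  (J1: bond 1 brought effort, rest push out)
#4 stroke→R2  (J1: bond 1 brought effort, rest push out)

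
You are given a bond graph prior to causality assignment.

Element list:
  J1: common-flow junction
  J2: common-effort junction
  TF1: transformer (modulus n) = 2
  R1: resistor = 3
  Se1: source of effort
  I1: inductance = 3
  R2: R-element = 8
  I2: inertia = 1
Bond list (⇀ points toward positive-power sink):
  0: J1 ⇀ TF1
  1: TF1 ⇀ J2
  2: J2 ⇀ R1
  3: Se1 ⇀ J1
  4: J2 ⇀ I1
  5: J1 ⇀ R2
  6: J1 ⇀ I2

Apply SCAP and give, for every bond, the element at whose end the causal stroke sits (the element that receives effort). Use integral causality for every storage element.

#3 |J1  (source Se1 imposes e)
#4 |I1  (I1 integral (f out))
#6 |I2  (I2 outputs flow p/I2)
#0 |J1  (common-f at J1 fixed by 6)
#5 |J1  (1-jn J1 has f-setter on 6)
#1 |TF1  (TF TF1: opposite of bond 0)
#2 |J2  (closing 0-jn rule on J2)

bond 0 |J1
bond 1 |TF1
bond 2 |J2
bond 3 |J1
bond 4 |I1
bond 5 |J1
bond 6 |I2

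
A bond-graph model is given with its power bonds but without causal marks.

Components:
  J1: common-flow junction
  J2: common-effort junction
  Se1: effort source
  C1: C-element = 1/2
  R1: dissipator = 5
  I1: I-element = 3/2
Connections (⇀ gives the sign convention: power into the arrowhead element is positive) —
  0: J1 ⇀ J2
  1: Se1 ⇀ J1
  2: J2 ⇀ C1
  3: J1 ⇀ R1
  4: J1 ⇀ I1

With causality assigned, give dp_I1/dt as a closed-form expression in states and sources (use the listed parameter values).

dp_I1/dt = E_Se1 - 10*p_I1/3 - 2*q_C1

#1 stroke→J1  (Se1 (Se) sets effort on bond)
#2 stroke→J2  (C1 integral (e out))
#0 stroke→J1  (J2 effort already set via bond 2)
#4 stroke→I1  (prefer integral on I1)
#3 stroke→J1  (common-f at J1 fixed by 4)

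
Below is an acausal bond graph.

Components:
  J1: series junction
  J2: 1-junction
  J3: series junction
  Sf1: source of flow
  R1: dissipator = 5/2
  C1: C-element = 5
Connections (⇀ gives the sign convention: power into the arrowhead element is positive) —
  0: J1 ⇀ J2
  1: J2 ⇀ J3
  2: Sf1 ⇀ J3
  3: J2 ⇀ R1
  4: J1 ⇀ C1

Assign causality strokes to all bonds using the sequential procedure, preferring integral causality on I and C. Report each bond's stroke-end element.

β2 stroke→Sf1  (Sf1 (Sf) sets flow on bond)
β1 stroke→J3  (1-jn J3 has f-setter on 2)
β0 stroke→J2  (common-f at J2 fixed by 1)
β3 stroke→J2  (common-f at J2 fixed by 1)
β4 stroke→J1  (1-jn J1 has f-setter on 0)

bond 0 →J2
bond 1 →J3
bond 2 →Sf1
bond 3 →J2
bond 4 →J1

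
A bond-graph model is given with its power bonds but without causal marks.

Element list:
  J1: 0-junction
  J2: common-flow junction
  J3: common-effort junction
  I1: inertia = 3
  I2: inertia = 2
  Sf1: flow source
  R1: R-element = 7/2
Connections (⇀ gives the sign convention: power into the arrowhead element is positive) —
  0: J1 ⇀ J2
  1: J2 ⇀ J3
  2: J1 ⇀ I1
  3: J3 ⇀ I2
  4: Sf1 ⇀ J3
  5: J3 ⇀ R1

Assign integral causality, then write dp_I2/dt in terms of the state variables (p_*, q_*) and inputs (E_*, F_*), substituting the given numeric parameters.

#4 →Sf1  (Sf1 (Sf) sets flow on bond)
#2 →I1  (I1: I, integral causality)
#0 →J1  (J1: last free bond brings effort in)
#1 →J2  (J2 flow already set via bond 0)
#3 →I2  (prefer integral on I2)
#5 →J3  (only one effort-in slot at J3)

dp_I2/dt = 7*F_Sf1/2 - 7*p_I1/6 - 7*p_I2/4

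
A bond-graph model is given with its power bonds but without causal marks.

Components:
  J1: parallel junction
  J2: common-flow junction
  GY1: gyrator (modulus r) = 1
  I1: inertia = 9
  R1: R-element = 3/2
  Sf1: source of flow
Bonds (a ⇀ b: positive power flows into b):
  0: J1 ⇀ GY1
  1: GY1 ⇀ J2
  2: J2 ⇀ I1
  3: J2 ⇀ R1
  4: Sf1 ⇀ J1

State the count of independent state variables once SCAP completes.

bond 4 stroke at Sf1  (Sf1 fixes flow; stroke at Sf1)
bond 0 stroke at J1  (closing 0-jn rule on J1)
bond 1 stroke at J2  (GY1: gyrator matches bond 0)
bond 2 stroke at I1  (I1 outputs flow p/I1)
bond 3 stroke at J2  (J2: bond 2 brought flow, rest push out)

1  (I1 all integral)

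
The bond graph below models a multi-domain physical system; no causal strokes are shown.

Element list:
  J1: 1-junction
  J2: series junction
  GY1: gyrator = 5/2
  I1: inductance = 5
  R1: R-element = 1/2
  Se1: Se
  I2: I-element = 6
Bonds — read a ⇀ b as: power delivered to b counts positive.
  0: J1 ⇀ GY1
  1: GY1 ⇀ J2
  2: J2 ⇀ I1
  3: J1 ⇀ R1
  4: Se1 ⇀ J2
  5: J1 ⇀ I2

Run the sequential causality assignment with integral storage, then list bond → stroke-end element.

β0 stroke at J1
β1 stroke at J2
β2 stroke at I1
β3 stroke at J1
β4 stroke at J2
β5 stroke at I2

β4 stroke→J2  (Se1 (Se) sets effort on bond)
β2 stroke→I1  (prefer integral on I1)
β1 stroke→J2  (1-jn J2 has f-setter on 2)
β0 stroke→J1  (GY GY1: same side as bond 1)
β5 stroke→I2  (I2: I, integral causality)
β3 stroke→J1  (1-jn J1 has f-setter on 5)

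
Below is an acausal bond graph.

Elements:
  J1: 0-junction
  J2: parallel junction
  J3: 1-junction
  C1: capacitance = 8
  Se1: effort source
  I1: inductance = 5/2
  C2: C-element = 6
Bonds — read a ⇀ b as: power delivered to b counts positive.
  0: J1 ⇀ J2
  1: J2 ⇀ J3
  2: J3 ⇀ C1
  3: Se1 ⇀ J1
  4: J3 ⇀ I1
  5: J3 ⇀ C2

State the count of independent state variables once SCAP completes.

#3 stroke at J1  (source Se1 imposes e)
#0 stroke at J2  (common-e at J1 fixed by 3)
#1 stroke at J3  (J2 effort already set via bond 0)
#2 stroke at J3  (C1: C, integral causality)
#4 stroke at I1  (prefer integral on I1)
#5 stroke at J3  (J3: bond 4 brought flow, rest push out)

3  (C1, C2, I1 all integral)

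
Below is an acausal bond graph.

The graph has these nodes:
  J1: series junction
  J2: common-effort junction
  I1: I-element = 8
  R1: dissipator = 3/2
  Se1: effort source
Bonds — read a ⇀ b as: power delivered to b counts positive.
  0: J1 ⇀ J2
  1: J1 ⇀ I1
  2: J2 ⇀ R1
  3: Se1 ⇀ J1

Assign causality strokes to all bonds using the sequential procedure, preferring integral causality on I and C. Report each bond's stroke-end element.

#0 →J1
#1 →I1
#2 →J2
#3 →J1

b3 |J1  (Se1 (Se) sets effort on bond)
b1 |I1  (I1 outputs flow p/I1)
b0 |J1  (J1 flow already set via bond 1)
b2 |J2  (only one effort-in slot at J2)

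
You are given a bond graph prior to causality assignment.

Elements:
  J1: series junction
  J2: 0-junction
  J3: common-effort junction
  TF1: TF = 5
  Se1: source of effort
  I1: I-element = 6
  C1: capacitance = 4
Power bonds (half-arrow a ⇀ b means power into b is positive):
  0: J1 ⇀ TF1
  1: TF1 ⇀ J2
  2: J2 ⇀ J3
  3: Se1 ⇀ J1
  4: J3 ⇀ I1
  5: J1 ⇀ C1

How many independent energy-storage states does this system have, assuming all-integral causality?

bond 3 stroke at J1  (Se1 (Se) sets effort on bond)
bond 4 stroke at I1  (I1: I, integral causality)
bond 2 stroke at J3  (J3: last free bond brings effort in)
bond 1 stroke at J2  (closing 0-jn rule on J2)
bond 0 stroke at TF1  (TF TF1: opposite of bond 1)
bond 5 stroke at J1  (1-jn J1 has f-setter on 0)

2  (C1, I1 all integral)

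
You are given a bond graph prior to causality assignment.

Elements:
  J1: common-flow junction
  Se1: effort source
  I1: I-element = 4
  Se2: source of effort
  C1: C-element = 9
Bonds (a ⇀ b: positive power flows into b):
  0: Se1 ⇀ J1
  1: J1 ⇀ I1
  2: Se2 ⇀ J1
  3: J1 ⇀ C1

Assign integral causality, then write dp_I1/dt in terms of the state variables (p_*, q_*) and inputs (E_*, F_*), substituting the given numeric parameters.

dp_I1/dt = E_Se1 + E_Se2 - q_C1/9

b0 |J1  (Se1: effort source, stroke at far end)
b2 |J1  (Se2 fixes effort; stroke away)
b1 |I1  (I1 outputs flow p/I1)
b3 |J1  (J1: bond 1 brought flow, rest push out)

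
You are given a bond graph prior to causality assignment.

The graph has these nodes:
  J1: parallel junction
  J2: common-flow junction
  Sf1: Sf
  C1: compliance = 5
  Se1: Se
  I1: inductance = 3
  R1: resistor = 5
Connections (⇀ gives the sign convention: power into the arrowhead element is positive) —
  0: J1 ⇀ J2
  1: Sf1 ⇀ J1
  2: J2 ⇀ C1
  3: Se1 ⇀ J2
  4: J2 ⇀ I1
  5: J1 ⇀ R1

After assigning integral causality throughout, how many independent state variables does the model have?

β1 stroke at Sf1  (Sf1 fixes flow; stroke at Sf1)
β3 stroke at J2  (Se1 fixes effort; stroke away)
β2 stroke at J2  (C1 integral (e out))
β4 stroke at I1  (prefer integral on I1)
β0 stroke at J2  (J2 flow already set via bond 4)
β5 stroke at J1  (J1 needs exactly one e-in)

2  (C1, I1 all integral)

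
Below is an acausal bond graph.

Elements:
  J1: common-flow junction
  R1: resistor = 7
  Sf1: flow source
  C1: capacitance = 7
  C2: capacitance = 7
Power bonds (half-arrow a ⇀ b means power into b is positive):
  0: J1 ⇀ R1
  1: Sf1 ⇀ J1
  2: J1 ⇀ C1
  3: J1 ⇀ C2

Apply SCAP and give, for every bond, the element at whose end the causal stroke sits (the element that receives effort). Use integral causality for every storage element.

#0 →J1
#1 →Sf1
#2 →J1
#3 →J1

bond 1 stroke at Sf1  (Sf1 (Sf) sets flow on bond)
bond 0 stroke at J1  (J1: bond 1 brought flow, rest push out)
bond 2 stroke at J1  (J1: bond 1 brought flow, rest push out)
bond 3 stroke at J1  (J1 flow already set via bond 1)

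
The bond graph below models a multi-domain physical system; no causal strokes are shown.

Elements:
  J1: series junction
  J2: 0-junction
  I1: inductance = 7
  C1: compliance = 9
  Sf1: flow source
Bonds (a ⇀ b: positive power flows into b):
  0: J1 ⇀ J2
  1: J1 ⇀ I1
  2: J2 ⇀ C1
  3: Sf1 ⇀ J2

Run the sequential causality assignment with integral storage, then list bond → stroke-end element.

b3 stroke→Sf1  (Sf1 (Sf) sets flow on bond)
b1 stroke→I1  (I1 outputs flow p/I1)
b0 stroke→J1  (J1 flow already set via bond 1)
b2 stroke→J2  (J2 needs exactly one e-in)

β0 stroke→J1
β1 stroke→I1
β2 stroke→J2
β3 stroke→Sf1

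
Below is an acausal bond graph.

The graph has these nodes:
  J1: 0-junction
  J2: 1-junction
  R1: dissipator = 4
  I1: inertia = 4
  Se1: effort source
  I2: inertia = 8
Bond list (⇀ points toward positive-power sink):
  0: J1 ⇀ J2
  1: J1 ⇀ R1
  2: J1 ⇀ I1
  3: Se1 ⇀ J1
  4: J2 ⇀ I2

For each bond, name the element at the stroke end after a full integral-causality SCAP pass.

β0 |J2
β1 |R1
β2 |I1
β3 |J1
β4 |I2

b3 stroke at J1  (Se1: effort source, stroke at far end)
b0 stroke at J2  (0-jn J1 has e-setter on 3)
b1 stroke at R1  (common-e at J1 fixed by 3)
b2 stroke at I1  (common-e at J1 fixed by 3)
b4 stroke at I2  (J2 needs exactly one f-in)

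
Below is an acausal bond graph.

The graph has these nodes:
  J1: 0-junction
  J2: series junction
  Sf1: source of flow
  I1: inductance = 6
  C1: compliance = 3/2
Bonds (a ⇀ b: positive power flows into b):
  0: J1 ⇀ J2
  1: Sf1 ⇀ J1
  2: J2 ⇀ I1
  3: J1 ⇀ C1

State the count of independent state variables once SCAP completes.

bond 1 stroke at Sf1  (Sf1: flow source, stroke at near end)
bond 2 stroke at I1  (I1 integral (f out))
bond 0 stroke at J2  (1-jn J2 has f-setter on 2)
bond 3 stroke at J1  (only one effort-in slot at J1)

2  (C1, I1 all integral)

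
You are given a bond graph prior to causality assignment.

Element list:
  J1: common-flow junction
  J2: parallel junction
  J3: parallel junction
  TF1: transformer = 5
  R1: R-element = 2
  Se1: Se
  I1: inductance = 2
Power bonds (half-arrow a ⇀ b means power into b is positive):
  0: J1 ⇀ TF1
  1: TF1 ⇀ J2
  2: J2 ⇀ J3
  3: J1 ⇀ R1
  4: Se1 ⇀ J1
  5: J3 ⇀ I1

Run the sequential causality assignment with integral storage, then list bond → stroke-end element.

b0 stroke at TF1
b1 stroke at J2
b2 stroke at J3
b3 stroke at J1
b4 stroke at J1
b5 stroke at I1

bond 4 →J1  (Se1: effort source, stroke at far end)
bond 5 →I1  (I1 outputs flow p/I1)
bond 2 →J3  (J3: last free bond brings effort in)
bond 1 →J2  (J2 needs exactly one e-in)
bond 0 →TF1  (TF TF1: opposite of bond 1)
bond 3 →J1  (1-jn J1 has f-setter on 0)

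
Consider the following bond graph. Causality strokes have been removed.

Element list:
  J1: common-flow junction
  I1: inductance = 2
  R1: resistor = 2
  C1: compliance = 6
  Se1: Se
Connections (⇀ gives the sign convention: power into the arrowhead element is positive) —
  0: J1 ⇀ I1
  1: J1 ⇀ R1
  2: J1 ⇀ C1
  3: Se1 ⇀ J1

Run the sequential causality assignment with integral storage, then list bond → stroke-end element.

bond 0 stroke→I1
bond 1 stroke→J1
bond 2 stroke→J1
bond 3 stroke→J1

#3 stroke→J1  (Se1 fixes effort; stroke away)
#0 stroke→I1  (I1 integral (f out))
#1 stroke→J1  (common-f at J1 fixed by 0)
#2 stroke→J1  (J1 flow already set via bond 0)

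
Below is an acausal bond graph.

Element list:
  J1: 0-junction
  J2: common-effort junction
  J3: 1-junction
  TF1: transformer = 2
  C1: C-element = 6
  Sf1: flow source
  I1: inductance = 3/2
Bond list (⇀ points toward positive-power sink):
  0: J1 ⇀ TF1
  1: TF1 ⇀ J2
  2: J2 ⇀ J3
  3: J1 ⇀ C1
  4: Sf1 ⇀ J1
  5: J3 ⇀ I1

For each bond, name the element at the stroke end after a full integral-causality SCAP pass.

β4 stroke→Sf1  (Sf1 (Sf) sets flow on bond)
β3 stroke→J1  (C1 integral (e out))
β0 stroke→TF1  (J1: bond 3 brought effort, rest push out)
β1 stroke→J2  (TF TF1: opposite of bond 0)
β2 stroke→J3  (0-jn J2 has e-setter on 1)
β5 stroke→I1  (J3 needs exactly one f-in)

β0 |TF1
β1 |J2
β2 |J3
β3 |J1
β4 |Sf1
β5 |I1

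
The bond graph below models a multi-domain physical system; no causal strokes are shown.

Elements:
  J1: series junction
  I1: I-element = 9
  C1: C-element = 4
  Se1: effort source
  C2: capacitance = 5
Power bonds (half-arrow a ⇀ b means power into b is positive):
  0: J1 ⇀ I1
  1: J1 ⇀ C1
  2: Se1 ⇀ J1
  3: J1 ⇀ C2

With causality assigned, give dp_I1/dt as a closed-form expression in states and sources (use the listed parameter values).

dp_I1/dt = E_Se1 - q_C1/4 - q_C2/5

#2 →J1  (source Se1 imposes e)
#0 →I1  (I1 outputs flow p/I1)
#1 →J1  (J1 flow already set via bond 0)
#3 →J1  (J1 flow already set via bond 0)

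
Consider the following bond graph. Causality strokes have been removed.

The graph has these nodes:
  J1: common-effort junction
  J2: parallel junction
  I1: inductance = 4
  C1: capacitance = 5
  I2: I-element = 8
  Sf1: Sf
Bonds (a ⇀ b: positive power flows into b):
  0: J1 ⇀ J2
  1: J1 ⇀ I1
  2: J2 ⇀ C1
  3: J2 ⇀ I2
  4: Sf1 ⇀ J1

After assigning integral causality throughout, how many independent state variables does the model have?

β4 →Sf1  (Sf1 (Sf) sets flow on bond)
β1 →I1  (prefer integral on I1)
β0 →J1  (closing 0-jn rule on J1)
β2 →J2  (prefer integral on C1)
β3 →I2  (common-e at J2 fixed by 2)

3  (C1, I1, I2 all integral)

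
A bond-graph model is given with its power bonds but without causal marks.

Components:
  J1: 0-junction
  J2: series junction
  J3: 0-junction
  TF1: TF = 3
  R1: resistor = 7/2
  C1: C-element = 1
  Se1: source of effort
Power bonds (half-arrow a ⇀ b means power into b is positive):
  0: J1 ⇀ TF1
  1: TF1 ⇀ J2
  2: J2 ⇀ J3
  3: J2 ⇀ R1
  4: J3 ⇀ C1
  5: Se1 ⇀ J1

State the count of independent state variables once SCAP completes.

1  (C1 all integral)

#5 stroke→J1  (Se1 (Se) sets effort on bond)
#0 stroke→TF1  (common-e at J1 fixed by 5)
#1 stroke→J2  (through TF1, causality passes straight; one stroke at TF1)
#4 stroke→J3  (C1: C, integral causality)
#2 stroke→J2  (common-e at J3 fixed by 4)
#3 stroke→R1  (J2: last free bond brings flow in)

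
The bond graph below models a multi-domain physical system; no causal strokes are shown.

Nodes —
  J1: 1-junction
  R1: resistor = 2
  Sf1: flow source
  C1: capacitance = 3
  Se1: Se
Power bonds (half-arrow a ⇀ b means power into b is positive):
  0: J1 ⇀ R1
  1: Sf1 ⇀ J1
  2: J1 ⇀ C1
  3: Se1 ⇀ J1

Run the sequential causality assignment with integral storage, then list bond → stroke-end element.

β0 stroke→J1
β1 stroke→Sf1
β2 stroke→J1
β3 stroke→J1

bond 1 |Sf1  (Sf1 (Sf) sets flow on bond)
bond 3 |J1  (source Se1 imposes e)
bond 0 |J1  (J1 flow already set via bond 1)
bond 2 |J1  (J1: bond 1 brought flow, rest push out)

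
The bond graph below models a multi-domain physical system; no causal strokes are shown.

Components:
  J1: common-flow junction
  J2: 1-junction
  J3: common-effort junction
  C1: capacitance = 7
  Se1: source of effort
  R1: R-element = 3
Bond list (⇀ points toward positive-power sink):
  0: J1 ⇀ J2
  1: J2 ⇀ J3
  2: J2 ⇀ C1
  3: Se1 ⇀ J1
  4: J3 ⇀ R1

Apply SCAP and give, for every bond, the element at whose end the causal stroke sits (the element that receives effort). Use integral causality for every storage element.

#0 |J2
#1 |J3
#2 |J2
#3 |J1
#4 |R1

#3 →J1  (source Se1 imposes e)
#0 →J2  (J1: last free bond brings flow in)
#2 →J2  (C1: C, integral causality)
#1 →J3  (J2 needs exactly one f-in)
#4 →R1  (J3 effort already set via bond 1)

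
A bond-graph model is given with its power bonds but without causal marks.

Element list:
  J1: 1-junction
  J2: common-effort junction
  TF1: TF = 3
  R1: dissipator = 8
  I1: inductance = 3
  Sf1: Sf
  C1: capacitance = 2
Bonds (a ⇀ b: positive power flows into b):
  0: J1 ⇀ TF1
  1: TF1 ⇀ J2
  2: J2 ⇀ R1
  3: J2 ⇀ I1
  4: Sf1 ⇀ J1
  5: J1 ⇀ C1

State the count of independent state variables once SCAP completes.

2  (C1, I1 all integral)

b4 stroke at Sf1  (Sf1: flow source, stroke at near end)
b0 stroke at J1  (1-jn J1 has f-setter on 4)
b5 stroke at J1  (J1 flow already set via bond 4)
b1 stroke at TF1  (through TF1, causality passes straight; one stroke at TF1)
b3 stroke at I1  (prefer integral on I1)
b2 stroke at J2  (J2 needs exactly one e-in)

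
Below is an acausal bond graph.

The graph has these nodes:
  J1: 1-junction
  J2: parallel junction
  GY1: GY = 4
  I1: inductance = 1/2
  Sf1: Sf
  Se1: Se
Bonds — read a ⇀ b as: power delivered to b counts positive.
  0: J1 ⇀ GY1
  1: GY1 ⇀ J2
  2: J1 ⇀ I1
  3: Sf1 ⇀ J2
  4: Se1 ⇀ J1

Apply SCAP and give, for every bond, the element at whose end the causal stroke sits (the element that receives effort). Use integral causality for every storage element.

b0 stroke→J1
b1 stroke→J2
b2 stroke→I1
b3 stroke→Sf1
b4 stroke→J1

β3 |Sf1  (Sf1 fixes flow; stroke at Sf1)
β4 |J1  (source Se1 imposes e)
β1 |J2  (only one effort-in slot at J2)
β0 |J1  (GY1 both-in/both-out from 1)
β2 |I1  (only one flow-in slot at J1)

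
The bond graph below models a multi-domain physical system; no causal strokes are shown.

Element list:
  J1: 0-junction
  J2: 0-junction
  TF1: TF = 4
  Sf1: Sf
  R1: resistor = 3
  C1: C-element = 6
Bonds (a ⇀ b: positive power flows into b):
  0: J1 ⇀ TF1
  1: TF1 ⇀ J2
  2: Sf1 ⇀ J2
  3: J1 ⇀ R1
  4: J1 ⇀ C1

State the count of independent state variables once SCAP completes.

b2 stroke at Sf1  (source Sf1 imposes f)
b1 stroke at J2  (only one effort-in slot at J2)
b0 stroke at TF1  (through TF1, causality passes straight; one stroke at TF1)
b4 stroke at J1  (C1 integral (e out))
b3 stroke at R1  (common-e at J1 fixed by 4)

1  (C1 all integral)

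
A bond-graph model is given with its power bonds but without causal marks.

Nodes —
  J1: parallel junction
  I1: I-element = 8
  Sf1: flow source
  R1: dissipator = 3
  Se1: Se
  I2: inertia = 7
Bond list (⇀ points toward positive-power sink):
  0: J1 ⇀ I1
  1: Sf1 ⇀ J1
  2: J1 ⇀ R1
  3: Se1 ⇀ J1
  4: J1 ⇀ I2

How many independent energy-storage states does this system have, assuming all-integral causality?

2  (I1, I2 all integral)

b1 stroke→Sf1  (source Sf1 imposes f)
b3 stroke→J1  (Se1: effort source, stroke at far end)
b0 stroke→I1  (0-jn J1 has e-setter on 3)
b2 stroke→R1  (J1 effort already set via bond 3)
b4 stroke→I2  (J1 effort already set via bond 3)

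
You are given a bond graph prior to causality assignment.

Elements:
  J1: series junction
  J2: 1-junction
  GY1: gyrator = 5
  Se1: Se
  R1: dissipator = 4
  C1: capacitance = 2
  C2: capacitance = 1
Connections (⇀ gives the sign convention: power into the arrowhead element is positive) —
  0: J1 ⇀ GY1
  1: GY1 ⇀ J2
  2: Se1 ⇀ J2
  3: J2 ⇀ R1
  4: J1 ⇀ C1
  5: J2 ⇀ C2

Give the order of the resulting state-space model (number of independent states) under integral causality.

2  (C1, C2 all integral)

β2 stroke→J2  (Se1: effort source, stroke at far end)
β4 stroke→J1  (C1: C, integral causality)
β0 stroke→GY1  (only one flow-in slot at J1)
β1 stroke→GY1  (through GY1, causality inverts; strokes same side of GY1)
β3 stroke→J2  (J2: bond 1 brought flow, rest push out)
β5 stroke→J2  (J2 flow already set via bond 1)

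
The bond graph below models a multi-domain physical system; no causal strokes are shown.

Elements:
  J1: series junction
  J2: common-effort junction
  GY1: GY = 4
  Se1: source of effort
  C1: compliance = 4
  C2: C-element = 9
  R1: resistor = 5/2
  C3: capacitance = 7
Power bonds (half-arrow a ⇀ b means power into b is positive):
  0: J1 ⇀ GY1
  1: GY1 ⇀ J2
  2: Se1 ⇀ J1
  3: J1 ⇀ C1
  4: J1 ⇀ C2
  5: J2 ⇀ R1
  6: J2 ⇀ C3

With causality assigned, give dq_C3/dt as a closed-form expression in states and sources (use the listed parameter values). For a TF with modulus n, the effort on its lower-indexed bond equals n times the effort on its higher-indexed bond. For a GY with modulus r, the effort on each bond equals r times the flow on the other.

bond 2 stroke at J1  (Se1: effort source, stroke at far end)
bond 3 stroke at J1  (C1: C, integral causality)
bond 4 stroke at J1  (C2 outputs effort q/C2)
bond 0 stroke at GY1  (J1: last free bond brings flow in)
bond 1 stroke at GY1  (GY1: gyrator matches bond 0)
bond 6 stroke at J2  (C3 outputs effort q/C3)
bond 5 stroke at R1  (common-e at J2 fixed by 6)

dq_C3/dt = E_Se1/4 - q_C1/16 - q_C2/36 - 2*q_C3/35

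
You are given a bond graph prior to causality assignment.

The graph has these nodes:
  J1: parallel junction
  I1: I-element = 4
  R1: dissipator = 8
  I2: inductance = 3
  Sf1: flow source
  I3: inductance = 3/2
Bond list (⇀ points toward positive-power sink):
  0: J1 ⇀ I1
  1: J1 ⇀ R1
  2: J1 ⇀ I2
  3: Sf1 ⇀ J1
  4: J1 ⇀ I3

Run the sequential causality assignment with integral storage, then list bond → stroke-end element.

b0 |I1
b1 |J1
b2 |I2
b3 |Sf1
b4 |I3

#3 |Sf1  (Sf1 (Sf) sets flow on bond)
#0 |I1  (prefer integral on I1)
#2 |I2  (I2: I, integral causality)
#4 |I3  (prefer integral on I3)
#1 |J1  (closing 0-jn rule on J1)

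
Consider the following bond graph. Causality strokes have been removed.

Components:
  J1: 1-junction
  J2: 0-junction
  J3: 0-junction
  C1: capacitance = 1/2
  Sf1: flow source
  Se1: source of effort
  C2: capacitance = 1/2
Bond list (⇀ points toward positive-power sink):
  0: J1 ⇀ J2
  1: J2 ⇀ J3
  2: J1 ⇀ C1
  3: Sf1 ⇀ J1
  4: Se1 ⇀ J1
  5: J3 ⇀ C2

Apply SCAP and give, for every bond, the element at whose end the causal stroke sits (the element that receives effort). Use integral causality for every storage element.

b3 stroke→Sf1  (Sf1: flow source, stroke at near end)
b4 stroke→J1  (source Se1 imposes e)
b0 stroke→J1  (J1: bond 3 brought flow, rest push out)
b2 stroke→J1  (J1 flow already set via bond 3)
b1 stroke→J2  (only one effort-in slot at J2)
b5 stroke→J3  (only one effort-in slot at J3)

bond 0 →J1
bond 1 →J2
bond 2 →J1
bond 3 →Sf1
bond 4 →J1
bond 5 →J3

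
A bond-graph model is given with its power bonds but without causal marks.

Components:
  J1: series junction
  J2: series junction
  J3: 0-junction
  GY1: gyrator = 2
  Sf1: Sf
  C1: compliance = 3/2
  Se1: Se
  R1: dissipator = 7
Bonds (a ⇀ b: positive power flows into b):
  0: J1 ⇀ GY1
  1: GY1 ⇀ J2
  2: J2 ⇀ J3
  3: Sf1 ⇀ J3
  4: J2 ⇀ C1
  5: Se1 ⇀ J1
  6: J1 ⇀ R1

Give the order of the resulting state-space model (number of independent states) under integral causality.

bond 3 |Sf1  (Sf1: flow source, stroke at near end)
bond 5 |J1  (Se1 (Se) sets effort on bond)
bond 2 |J3  (only one effort-in slot at J3)
bond 1 |J2  (1-jn J2 has f-setter on 2)
bond 4 |J2  (J2: bond 2 brought flow, rest push out)
bond 0 |J1  (through GY1, causality inverts; strokes same side of GY1)
bond 6 |R1  (only one flow-in slot at J1)

1  (C1 all integral)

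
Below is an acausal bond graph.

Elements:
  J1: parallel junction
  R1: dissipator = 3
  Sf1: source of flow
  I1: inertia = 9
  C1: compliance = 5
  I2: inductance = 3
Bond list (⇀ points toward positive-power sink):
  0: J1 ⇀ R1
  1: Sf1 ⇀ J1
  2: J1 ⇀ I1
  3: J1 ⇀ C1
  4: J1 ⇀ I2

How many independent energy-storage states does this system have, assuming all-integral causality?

3  (C1, I1, I2 all integral)

b1 stroke→Sf1  (Sf1 fixes flow; stroke at Sf1)
b2 stroke→I1  (I1: I, integral causality)
b3 stroke→J1  (C1 outputs effort q/C1)
b0 stroke→R1  (common-e at J1 fixed by 3)
b4 stroke→I2  (common-e at J1 fixed by 3)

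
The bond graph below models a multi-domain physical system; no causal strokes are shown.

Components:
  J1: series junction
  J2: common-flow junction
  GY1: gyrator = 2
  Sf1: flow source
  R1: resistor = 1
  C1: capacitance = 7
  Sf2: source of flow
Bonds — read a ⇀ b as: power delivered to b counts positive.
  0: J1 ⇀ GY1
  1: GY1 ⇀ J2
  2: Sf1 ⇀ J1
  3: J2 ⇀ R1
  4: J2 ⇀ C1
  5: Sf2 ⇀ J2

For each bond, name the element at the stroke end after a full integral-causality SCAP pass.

b2 |Sf1  (Sf1 (Sf) sets flow on bond)
b5 |Sf2  (Sf2 fixes flow; stroke at Sf2)
b0 |J1  (1-jn J1 has f-setter on 2)
b1 |J2  (1-jn J2 has f-setter on 5)
b3 |J2  (common-f at J2 fixed by 5)
b4 |J2  (J2 flow already set via bond 5)

β0 stroke→J1
β1 stroke→J2
β2 stroke→Sf1
β3 stroke→J2
β4 stroke→J2
β5 stroke→Sf2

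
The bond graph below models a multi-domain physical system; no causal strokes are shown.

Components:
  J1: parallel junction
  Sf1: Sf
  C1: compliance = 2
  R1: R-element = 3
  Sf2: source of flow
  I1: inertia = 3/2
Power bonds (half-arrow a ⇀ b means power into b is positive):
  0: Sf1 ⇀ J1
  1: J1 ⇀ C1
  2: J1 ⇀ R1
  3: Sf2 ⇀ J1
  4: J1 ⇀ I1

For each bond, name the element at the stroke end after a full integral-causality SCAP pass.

b0 →Sf1
b1 →J1
b2 →R1
b3 →Sf2
b4 →I1

β0 stroke at Sf1  (source Sf1 imposes f)
β3 stroke at Sf2  (Sf2 fixes flow; stroke at Sf2)
β1 stroke at J1  (C1 integral (e out))
β2 stroke at R1  (J1: bond 1 brought effort, rest push out)
β4 stroke at I1  (common-e at J1 fixed by 1)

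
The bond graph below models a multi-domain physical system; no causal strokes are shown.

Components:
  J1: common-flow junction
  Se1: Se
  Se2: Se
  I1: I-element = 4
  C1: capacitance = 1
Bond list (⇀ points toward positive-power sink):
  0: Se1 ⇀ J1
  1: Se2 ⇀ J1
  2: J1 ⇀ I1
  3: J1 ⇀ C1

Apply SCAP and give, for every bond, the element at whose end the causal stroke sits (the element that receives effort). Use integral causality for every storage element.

β0 stroke→J1  (Se1: effort source, stroke at far end)
β1 stroke→J1  (Se2 fixes effort; stroke away)
β2 stroke→I1  (I1: I, integral causality)
β3 stroke→J1  (J1 flow already set via bond 2)

β0 |J1
β1 |J1
β2 |I1
β3 |J1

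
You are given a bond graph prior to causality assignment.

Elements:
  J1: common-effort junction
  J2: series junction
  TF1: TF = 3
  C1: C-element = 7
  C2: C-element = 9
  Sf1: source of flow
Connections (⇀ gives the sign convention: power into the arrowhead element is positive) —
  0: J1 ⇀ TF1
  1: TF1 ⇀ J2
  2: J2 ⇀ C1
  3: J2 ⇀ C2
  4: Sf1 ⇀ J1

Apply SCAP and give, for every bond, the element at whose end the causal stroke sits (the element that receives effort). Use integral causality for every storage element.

β0 stroke→J1
β1 stroke→TF1
β2 stroke→J2
β3 stroke→J2
β4 stroke→Sf1

bond 4 |Sf1  (Sf1: flow source, stroke at near end)
bond 0 |J1  (closing 0-jn rule on J1)
bond 1 |TF1  (TF1: transformer flips bond 0)
bond 2 |J2  (J2 flow already set via bond 1)
bond 3 |J2  (common-f at J2 fixed by 1)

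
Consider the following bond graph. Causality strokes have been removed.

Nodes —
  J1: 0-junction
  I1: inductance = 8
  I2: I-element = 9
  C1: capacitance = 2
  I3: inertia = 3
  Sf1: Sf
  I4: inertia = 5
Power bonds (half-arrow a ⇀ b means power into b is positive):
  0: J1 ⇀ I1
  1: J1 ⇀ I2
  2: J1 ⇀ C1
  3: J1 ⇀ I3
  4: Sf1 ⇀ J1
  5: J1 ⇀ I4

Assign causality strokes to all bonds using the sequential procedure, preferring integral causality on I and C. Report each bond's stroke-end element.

β0 stroke at I1
β1 stroke at I2
β2 stroke at J1
β3 stroke at I3
β4 stroke at Sf1
β5 stroke at I4

β4 |Sf1  (Sf1: flow source, stroke at near end)
β0 |I1  (I1: I, integral causality)
β1 |I2  (I2: I, integral causality)
β2 |J1  (C1 outputs effort q/C1)
β3 |I3  (common-e at J1 fixed by 2)
β5 |I4  (0-jn J1 has e-setter on 2)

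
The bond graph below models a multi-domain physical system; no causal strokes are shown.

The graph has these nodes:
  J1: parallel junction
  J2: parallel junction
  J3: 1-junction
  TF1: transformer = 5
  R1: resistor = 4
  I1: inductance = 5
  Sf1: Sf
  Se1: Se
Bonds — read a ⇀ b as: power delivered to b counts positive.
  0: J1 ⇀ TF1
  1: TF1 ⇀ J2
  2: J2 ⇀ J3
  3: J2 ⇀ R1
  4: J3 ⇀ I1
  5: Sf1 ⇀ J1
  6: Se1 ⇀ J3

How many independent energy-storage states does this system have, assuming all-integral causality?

β5 |Sf1  (Sf1 (Sf) sets flow on bond)
β6 |J3  (Se1 (Se) sets effort on bond)
β0 |J1  (only one effort-in slot at J1)
β1 |TF1  (TF1 one-in-one-out from 0)
β4 |I1  (I1 outputs flow p/I1)
β2 |J3  (J3 flow already set via bond 4)
β3 |J2  (only one effort-in slot at J2)

1  (I1 all integral)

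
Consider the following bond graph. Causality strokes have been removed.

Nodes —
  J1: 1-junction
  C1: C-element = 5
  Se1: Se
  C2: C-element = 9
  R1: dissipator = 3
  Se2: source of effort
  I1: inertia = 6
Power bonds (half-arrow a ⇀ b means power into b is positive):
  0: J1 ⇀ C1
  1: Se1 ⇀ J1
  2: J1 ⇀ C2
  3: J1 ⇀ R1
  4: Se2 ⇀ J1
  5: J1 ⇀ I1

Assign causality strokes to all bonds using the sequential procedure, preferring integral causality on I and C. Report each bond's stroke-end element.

β1 →J1  (Se1: effort source, stroke at far end)
β4 →J1  (Se2 fixes effort; stroke away)
β0 →J1  (C1: C, integral causality)
β2 →J1  (C2 integral (e out))
β5 →I1  (I1 outputs flow p/I1)
β3 →J1  (J1: bond 5 brought flow, rest push out)

β0 |J1
β1 |J1
β2 |J1
β3 |J1
β4 |J1
β5 |I1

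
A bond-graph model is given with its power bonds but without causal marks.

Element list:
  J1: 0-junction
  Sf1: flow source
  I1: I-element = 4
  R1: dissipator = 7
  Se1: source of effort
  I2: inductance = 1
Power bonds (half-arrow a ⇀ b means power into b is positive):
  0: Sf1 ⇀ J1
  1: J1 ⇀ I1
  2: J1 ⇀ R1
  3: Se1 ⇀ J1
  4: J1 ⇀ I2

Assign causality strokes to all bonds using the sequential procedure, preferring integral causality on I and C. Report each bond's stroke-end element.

#0 stroke→Sf1
#1 stroke→I1
#2 stroke→R1
#3 stroke→J1
#4 stroke→I2

b0 stroke→Sf1  (Sf1: flow source, stroke at near end)
b3 stroke→J1  (Se1 (Se) sets effort on bond)
b1 stroke→I1  (J1: bond 3 brought effort, rest push out)
b2 stroke→R1  (J1: bond 3 brought effort, rest push out)
b4 stroke→I2  (J1 effort already set via bond 3)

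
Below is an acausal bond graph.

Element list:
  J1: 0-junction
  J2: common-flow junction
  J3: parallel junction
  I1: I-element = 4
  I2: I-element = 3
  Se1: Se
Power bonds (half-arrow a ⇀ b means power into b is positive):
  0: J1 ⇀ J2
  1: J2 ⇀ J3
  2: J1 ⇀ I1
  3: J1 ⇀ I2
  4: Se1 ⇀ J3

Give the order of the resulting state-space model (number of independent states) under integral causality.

#4 →J3  (Se1: effort source, stroke at far end)
#1 →J2  (J3: bond 4 brought effort, rest push out)
#0 →J1  (closing 1-jn rule on J2)
#2 →I1  (J1 effort already set via bond 0)
#3 →I2  (common-e at J1 fixed by 0)

2  (I1, I2 all integral)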